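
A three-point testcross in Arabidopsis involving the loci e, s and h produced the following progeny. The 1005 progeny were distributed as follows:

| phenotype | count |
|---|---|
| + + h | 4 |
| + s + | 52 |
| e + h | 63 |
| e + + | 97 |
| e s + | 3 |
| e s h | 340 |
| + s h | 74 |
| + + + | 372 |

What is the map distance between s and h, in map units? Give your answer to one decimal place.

12.1 map units

The two most frequent reciprocal classes, + + + and e s h, are the parental types, so the F1 was + + + / e s h.
The two rarest classes, + + h and e s +, are the double crossovers. Comparing them with the parentals, only the h allele has switched, so h is the middle locus and the order is e – h – s.
Crossovers in the h–s interval produce the single-crossover classes + s + and e + h (52 + 63 = 115) plus the double crossovers (7).
RF(h–s) = (115 + 7) / 1005 = 122/1005 = 0.1214 → 12.1 map units.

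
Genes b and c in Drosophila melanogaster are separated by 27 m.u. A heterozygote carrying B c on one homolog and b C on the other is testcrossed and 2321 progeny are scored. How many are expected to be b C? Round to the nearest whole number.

847

A map distance of 27 m.u. corresponds to a recombination frequency of 0.270.
The F1 is B c / b C, so b C is a parental gamete class with expected frequency (1 − r)/2 = 0.730/2 = 0.3650.
Expected number = 0.3650 × 2321 = 847.16 ≈ 847.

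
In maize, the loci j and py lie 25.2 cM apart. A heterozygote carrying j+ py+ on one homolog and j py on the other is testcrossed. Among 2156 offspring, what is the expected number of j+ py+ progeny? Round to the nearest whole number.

A map distance of 25.2 cM corresponds to a recombination frequency of 0.252.
The F1 is j+ py+ / j py, so j+ py+ is a parental gamete class with expected frequency (1 − r)/2 = 0.748/2 = 0.3740.
Expected number = 0.3740 × 2156 = 806.34 ≈ 806.

806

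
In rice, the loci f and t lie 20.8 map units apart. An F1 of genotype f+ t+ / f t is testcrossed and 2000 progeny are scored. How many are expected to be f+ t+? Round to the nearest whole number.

A map distance of 20.8 map units corresponds to a recombination frequency of 0.208.
The F1 is f+ t+ / f t, so f+ t+ is a parental gamete class with expected frequency (1 − r)/2 = 0.792/2 = 0.3960.
Expected number = 0.3960 × 2000 = 792.00 ≈ 792.

792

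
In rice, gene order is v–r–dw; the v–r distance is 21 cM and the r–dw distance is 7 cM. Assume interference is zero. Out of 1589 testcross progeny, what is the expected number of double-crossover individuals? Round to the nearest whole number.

23

Map distances give recombination frequencies of 0.210 and 0.070 for the two intervals.
With no interference, expected double-crossover frequency = 0.210 × 0.070 = 0.01470.
Expected number = 0.01470 × 1589 = 23.36 ≈ 23.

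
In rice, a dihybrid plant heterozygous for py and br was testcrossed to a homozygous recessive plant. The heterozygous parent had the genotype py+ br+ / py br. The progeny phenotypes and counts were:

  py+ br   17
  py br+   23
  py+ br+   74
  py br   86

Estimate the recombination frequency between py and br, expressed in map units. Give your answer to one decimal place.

20.0 map units

The recombinant classes are py+ br and py br+: 17 + 23 = 40.
Recombination frequency = 40/200 = 0.2000 ≈ 20.0%, i.e. 20.0 map units.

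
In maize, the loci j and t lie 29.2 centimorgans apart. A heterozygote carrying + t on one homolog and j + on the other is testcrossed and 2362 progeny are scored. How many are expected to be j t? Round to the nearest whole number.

345

A map distance of 29.2 centimorgans corresponds to a recombination frequency of 0.292.
The F1 is + t / j +, so j t is a recombinant gamete class with expected frequency r/2 = 0.292/2 = 0.1460.
Expected number = 0.1460 × 2362 = 344.85 ≈ 345.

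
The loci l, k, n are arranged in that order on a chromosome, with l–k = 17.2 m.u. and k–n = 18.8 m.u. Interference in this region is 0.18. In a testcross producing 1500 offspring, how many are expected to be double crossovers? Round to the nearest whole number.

40

Map distances give recombination frequencies of 0.172 and 0.188 for the two intervals.
With interference 0.18 (so coincidence = 0.82), expected double-crossover frequency = 0.172 × 0.188 × 0.82 = 0.02652.
Expected number = 0.02652 × 1500 = 39.77 ≈ 40.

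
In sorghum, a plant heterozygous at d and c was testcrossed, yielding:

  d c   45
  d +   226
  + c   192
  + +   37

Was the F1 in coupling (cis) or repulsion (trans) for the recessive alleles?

trans

The two most frequent classes are + c (192) and d + (226); these are the parental (non-recombinant) types.
So the F1 carried + c on one chromosome and d + on the other — the recessive alleles are on opposite chromosomes (trans / repulsion).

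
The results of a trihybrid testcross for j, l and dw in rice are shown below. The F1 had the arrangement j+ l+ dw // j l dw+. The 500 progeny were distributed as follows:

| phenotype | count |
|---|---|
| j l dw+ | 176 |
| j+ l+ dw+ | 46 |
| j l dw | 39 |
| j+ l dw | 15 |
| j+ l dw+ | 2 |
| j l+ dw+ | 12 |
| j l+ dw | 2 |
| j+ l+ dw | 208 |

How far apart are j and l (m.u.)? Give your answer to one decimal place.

6.2 m.u.

The two rarest classes, j l+ dw and j+ l dw+, are the double crossovers. Comparing them with the parentals, only the j allele has switched, so j is the middle locus and the order is dw – j – l.
Crossovers in the j–l interval produce the single-crossover classes j+ l dw and j l+ dw+ (15 + 12 = 27) plus the double crossovers (4).
RF(j–l) = (27 + 4) / 500 = 31/500 = 0.0620 → 6.2 m.u.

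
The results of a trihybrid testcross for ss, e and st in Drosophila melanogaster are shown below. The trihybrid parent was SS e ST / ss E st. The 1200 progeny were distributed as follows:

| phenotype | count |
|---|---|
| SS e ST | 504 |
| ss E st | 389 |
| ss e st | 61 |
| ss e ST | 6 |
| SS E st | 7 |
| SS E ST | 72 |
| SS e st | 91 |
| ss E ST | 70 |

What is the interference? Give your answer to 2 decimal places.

The two rarest classes, ss e ST and SS E st, are the double crossovers. Comparing them with the parentals, only the ss allele has switched, so ss is the middle locus and the order is e – ss – st.
e–ss: (133 + 13)/1200 = 0.1217; ss–st: (161 + 13)/1200 = 0.1450.
Expected DCO frequency = 0.1217 × 0.1450 ≈ 0.01765; observed = 13/1200 ≈ 0.01083.
Coefficient of coincidence = 0.01083/0.01765 ≈ 0.61; interference = 1 − 0.61 = 0.39.

0.39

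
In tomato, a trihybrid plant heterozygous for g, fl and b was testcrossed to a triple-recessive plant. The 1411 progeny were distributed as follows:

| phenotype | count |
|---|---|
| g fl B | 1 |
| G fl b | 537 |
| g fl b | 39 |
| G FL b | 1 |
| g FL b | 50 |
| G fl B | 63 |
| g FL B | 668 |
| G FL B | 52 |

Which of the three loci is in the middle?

fl

The two most frequent reciprocal classes, G fl b and g FL B, are the parental types, so the F1 was G fl b / g FL B.
The two rarest classes, G FL b and g fl B, are the double crossovers. Comparing them with the parentals, only the fl allele has switched, so fl is the middle locus and the order is g – fl – b.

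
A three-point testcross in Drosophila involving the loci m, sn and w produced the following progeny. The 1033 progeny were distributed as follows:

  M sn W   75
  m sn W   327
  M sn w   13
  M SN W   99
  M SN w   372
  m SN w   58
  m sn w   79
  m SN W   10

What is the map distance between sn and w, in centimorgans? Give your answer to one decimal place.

19.5 centimorgans

The two most frequent reciprocal classes, M SN w and m sn W, are the parental types, so the F1 was M SN w / m sn W.
The two rarest classes, M sn w and m SN W, are the double crossovers. Comparing them with the parentals, only the sn allele has switched, so sn is the middle locus and the order is m – sn – w.
Crossovers in the sn–w interval produce the single-crossover classes M SN W and m sn w (99 + 79 = 178) plus the double crossovers (23).
RF(sn–w) = (178 + 23) / 1033 = 201/1033 = 0.1946 → 19.5 centimorgans.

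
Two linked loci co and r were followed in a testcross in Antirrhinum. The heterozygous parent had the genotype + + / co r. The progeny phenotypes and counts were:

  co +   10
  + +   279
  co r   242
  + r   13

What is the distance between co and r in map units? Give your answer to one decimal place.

The recombinant classes are + r and co +: 13 + 10 = 23.
Recombination frequency = 23/544 = 0.0423 ≈ 4.2%, i.e. 4.2 map units.

4.2 map units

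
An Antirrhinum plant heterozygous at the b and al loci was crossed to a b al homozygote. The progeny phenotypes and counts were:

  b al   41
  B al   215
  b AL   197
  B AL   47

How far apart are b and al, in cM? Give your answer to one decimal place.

17.6 cM

The two most frequent classes, B al (215) and b AL (197), are the parental types, so the F1 was B al / b AL.
The recombinant classes are B AL and b al: 47 + 41 = 88.
Recombination frequency = 88/500 = 0.1760 ≈ 17.6%, i.e. 17.6 cM.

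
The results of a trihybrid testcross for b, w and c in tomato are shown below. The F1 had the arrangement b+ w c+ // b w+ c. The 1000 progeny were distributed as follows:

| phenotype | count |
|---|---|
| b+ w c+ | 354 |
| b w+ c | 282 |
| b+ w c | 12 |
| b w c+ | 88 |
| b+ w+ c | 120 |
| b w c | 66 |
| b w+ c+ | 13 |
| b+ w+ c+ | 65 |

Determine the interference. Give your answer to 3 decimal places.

The two rarest classes, b+ w c and b w+ c+, are the double crossovers. Comparing them with the parentals, only the c allele has switched, so c is the middle locus and the order is b – c – w.
b–c: (208 + 25)/1000 = 0.2330; c–w: (131 + 25)/1000 = 0.1560.
Expected DCO frequency = 0.2330 × 0.1560 ≈ 0.03635; observed = 25/1000 ≈ 0.02500.
Coefficient of coincidence = 0.02500/0.03635 ≈ 0.688; interference = 1 − 0.688 = 0.312.

0.312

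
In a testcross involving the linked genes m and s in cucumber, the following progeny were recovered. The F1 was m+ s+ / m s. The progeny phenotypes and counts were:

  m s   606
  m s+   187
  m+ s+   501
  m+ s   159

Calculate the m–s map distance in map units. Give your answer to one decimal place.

The recombinant classes are m+ s and m s+: 159 + 187 = 346.
Recombination frequency = 346/1453 = 0.2381 ≈ 23.8%, i.e. 23.8 map units.

23.8 map units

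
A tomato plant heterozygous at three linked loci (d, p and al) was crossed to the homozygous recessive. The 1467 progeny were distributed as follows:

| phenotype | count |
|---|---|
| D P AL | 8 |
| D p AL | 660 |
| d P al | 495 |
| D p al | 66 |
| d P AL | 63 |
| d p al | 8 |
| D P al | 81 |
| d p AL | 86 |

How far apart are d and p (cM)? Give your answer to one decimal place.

The two most frequent reciprocal classes, D p AL and d P al, are the parental types, so the F1 was D p AL / d P al.
The two rarest classes, D P AL and d p al, are the double crossovers. Comparing them with the parentals, only the p allele has switched, so p is the middle locus and the order is al – p – d.
Crossovers in the p–d interval produce the single-crossover classes d p AL and D P al (86 + 81 = 167) plus the double crossovers (16).
RF(p–d) = (167 + 16) / 1467 = 183/1467 = 0.1247 → 12.5 cM.

12.5 cM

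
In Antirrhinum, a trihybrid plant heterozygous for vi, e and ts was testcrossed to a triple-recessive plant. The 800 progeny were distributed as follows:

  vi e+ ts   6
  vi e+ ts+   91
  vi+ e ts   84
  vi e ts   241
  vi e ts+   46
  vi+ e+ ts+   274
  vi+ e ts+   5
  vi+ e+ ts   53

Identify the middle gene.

e

The two most frequent reciprocal classes, vi e ts and vi+ e+ ts+, are the parental types, so the F1 was vi e ts / vi+ e+ ts+.
The two rarest classes, vi e+ ts and vi+ e ts+, are the double crossovers. Comparing them with the parentals, only the e allele has switched, so e is the middle locus and the order is vi – e – ts.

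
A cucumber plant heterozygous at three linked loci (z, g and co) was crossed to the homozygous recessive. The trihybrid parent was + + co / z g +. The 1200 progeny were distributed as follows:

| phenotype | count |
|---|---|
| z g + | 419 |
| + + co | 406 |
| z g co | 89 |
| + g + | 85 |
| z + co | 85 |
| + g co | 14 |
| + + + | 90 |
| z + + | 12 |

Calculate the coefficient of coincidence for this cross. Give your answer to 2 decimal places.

0.78

The two rarest classes, + g co and z + +, are the double crossovers. Comparing them with the parentals, only the g allele has switched, so g is the middle locus and the order is co – g – z.
co–g: (179 + 26)/1200 = 0.1708; g–z: (170 + 26)/1200 = 0.1633.
Expected DCO frequency = 0.1708 × 0.1633 ≈ 0.02789; observed = 26/1200 ≈ 0.02167.
Coefficient of coincidence = 0.02167/0.02789 ≈ 0.78.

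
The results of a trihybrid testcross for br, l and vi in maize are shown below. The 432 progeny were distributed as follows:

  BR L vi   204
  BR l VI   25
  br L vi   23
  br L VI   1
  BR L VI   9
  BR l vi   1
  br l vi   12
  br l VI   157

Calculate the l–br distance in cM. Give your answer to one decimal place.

11.6 cM

The two most frequent reciprocal classes, br l VI and BR L vi, are the parental types, so the F1 was br l VI / BR L vi.
The two rarest classes, br L VI and BR l vi, are the double crossovers. Comparing them with the parentals, only the l allele has switched, so l is the middle locus and the order is br – l – vi.
Crossovers in the br–l interval produce the single-crossover classes BR l VI and br L vi (25 + 23 = 48) plus the double crossovers (2).
RF(br–l) = (48 + 2) / 432 = 50/432 = 0.1157 → 11.6 cM.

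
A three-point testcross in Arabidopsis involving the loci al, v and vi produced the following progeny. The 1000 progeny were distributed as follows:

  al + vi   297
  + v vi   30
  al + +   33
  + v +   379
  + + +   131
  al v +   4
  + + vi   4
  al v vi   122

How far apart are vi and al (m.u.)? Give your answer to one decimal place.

7.1 m.u.

The two most frequent reciprocal classes, al + vi and + v +, are the parental types, so the F1 was al + vi / + v +.
The two rarest classes, + + vi and al v +, are the double crossovers. Comparing them with the parentals, only the al allele has switched, so al is the middle locus and the order is vi – al – v.
Crossovers in the vi–al interval produce the single-crossover classes al + + and + v vi (33 + 30 = 63) plus the double crossovers (8).
RF(vi–al) = (63 + 8) / 1000 = 71/1000 = 0.0710 → 7.1 m.u.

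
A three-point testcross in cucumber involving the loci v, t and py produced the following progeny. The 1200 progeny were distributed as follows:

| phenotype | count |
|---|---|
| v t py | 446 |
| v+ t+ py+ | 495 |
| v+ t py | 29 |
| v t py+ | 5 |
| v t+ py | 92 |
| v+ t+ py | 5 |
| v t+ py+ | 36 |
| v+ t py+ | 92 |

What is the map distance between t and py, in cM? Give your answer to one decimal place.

The two most frequent reciprocal classes, v+ t+ py+ and v t py, are the parental types, so the F1 was v+ t+ py+ / v t py.
The two rarest classes, v+ t+ py and v t py+, are the double crossovers. Comparing them with the parentals, only the py allele has switched, so py is the middle locus and the order is t – py – v.
Crossovers in the t–py interval produce the single-crossover classes v+ t py+ and v t+ py (92 + 92 = 184) plus the double crossovers (10).
RF(t–py) = (184 + 10) / 1200 = 194/1200 = 0.1617 → 16.2 cM.

16.2 cM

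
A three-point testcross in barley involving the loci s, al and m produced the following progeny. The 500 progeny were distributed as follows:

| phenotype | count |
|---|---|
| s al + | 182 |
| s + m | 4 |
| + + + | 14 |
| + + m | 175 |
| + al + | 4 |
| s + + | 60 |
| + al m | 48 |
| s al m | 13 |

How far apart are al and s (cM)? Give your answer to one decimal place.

The two most frequent reciprocal classes, s al + and + + m, are the parental types, so the F1 was s al + / + + m.
The two rarest classes, + al + and s + m, are the double crossovers. Comparing them with the parentals, only the s allele has switched, so s is the middle locus and the order is al – s – m.
Crossovers in the al–s interval produce the single-crossover classes s + + and + al m (60 + 48 = 108) plus the double crossovers (8).
RF(al–s) = (108 + 8) / 500 = 116/500 = 0.2320 → 23.2 cM.

23.2 cM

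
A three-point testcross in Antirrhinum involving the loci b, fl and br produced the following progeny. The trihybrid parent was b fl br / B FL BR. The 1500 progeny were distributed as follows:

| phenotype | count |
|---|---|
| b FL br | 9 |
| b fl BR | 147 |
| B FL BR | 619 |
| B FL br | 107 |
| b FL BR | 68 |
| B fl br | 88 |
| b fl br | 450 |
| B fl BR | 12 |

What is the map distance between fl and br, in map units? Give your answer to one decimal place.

18.3 map units

The two rarest classes, b FL br and B fl BR, are the double crossovers. Comparing them with the parentals, only the fl allele has switched, so fl is the middle locus and the order is b – fl – br.
Crossovers in the fl–br interval produce the single-crossover classes b fl BR and B FL br (147 + 107 = 254) plus the double crossovers (21).
RF(fl–br) = (254 + 21) / 1500 = 275/1500 = 0.1833 → 18.3 map units.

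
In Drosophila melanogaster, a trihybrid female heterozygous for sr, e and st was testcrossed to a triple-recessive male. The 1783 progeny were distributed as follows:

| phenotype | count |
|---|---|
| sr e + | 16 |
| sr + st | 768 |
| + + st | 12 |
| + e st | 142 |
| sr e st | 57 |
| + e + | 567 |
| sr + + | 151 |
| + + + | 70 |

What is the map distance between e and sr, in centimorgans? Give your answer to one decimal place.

The two most frequent reciprocal classes, + e + and sr + st, are the parental types, so the F1 was + e + / sr + st.
The two rarest classes, sr e + and + + st, are the double crossovers. Comparing them with the parentals, only the sr allele has switched, so sr is the middle locus and the order is e – sr – st.
Crossovers in the e–sr interval produce the single-crossover classes + + + and sr e st (70 + 57 = 127) plus the double crossovers (28).
RF(e–sr) = (127 + 28) / 1783 = 155/1783 = 0.0869 → 8.7 centimorgans.

8.7 centimorgans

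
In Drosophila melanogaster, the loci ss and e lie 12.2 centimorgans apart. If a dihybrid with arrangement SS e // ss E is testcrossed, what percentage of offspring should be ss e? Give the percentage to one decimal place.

A map distance of 12.2 centimorgans corresponds to a recombination frequency of 0.122.
The F1 is SS e / ss E, so ss e is a recombinant gamete class with expected frequency r/2 = 0.122/2 = 0.0610.
That is 0.0610 = 6.1% of the progeny.

6.1%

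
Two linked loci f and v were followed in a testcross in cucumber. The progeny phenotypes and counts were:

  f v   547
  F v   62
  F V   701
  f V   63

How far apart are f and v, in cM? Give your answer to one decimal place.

9.1 cM

The two most frequent classes, F V (701) and f v (547), are the parental types, so the F1 was F V / f v.
The recombinant classes are F v and f V: 62 + 63 = 125.
Recombination frequency = 125/1373 = 0.0910 ≈ 9.1%, i.e. 9.1 cM.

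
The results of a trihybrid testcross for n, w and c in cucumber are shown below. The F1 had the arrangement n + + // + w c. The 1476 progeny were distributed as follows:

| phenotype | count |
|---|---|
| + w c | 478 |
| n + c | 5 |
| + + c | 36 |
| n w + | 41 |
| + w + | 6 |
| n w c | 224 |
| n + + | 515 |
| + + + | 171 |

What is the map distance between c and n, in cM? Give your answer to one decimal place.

The two rarest classes, n + c and + w +, are the double crossovers. Comparing them with the parentals, only the c allele has switched, so c is the middle locus and the order is w – c – n.
Crossovers in the c–n interval produce the single-crossover classes + + + and n w c (171 + 224 = 395) plus the double crossovers (11).
RF(c–n) = (395 + 11) / 1476 = 406/1476 = 0.2751 → 27.5 cM.

27.5 cM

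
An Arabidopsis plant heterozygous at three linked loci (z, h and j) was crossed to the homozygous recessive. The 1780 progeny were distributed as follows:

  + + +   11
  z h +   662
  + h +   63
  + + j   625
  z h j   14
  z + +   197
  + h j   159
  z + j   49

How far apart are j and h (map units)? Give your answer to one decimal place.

The two most frequent reciprocal classes, + + j and z h +, are the parental types, so the F1 was + + j / z h +.
The two rarest classes, + + + and z h j, are the double crossovers. Comparing them with the parentals, only the j allele has switched, so j is the middle locus and the order is z – j – h.
Crossovers in the j–h interval produce the single-crossover classes + h j and z + + (159 + 197 = 356) plus the double crossovers (25).
RF(j–h) = (356 + 25) / 1780 = 381/1780 = 0.2140 → 21.4 map units.

21.4 map units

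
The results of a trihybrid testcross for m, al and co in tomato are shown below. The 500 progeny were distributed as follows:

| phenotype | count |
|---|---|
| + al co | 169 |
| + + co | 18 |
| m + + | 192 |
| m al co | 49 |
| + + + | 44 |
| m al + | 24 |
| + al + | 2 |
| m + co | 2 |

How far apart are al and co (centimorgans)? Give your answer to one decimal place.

The two most frequent reciprocal classes, m + + and + al co, are the parental types, so the F1 was m + + / + al co.
The two rarest classes, m + co and + al +, are the double crossovers. Comparing them with the parentals, only the co allele has switched, so co is the middle locus and the order is al – co – m.
Crossovers in the al–co interval produce the single-crossover classes m al + and + + co (24 + 18 = 42) plus the double crossovers (4).
RF(al–co) = (42 + 4) / 500 = 46/500 = 0.0920 → 9.2 centimorgans.

9.2 centimorgans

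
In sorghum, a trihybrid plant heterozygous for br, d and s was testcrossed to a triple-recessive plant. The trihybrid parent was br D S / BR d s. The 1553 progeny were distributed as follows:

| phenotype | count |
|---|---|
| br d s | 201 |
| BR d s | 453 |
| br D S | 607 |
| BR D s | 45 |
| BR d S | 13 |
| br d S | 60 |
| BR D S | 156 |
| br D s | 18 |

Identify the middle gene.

s

The two rarest classes, br D s and BR d S, are the double crossovers. Comparing them with the parentals, only the s allele has switched, so s is the middle locus and the order is br – s – d.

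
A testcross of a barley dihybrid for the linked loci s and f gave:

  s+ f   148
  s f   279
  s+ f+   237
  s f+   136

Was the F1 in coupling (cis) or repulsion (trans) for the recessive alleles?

cis

The two most frequent classes are s+ f+ (237) and s f (279); these are the parental (non-recombinant) types.
So the F1 carried s+ f+ on one chromosome and s f on the other — the recessive alleles are on the same chromosome (cis / coupling).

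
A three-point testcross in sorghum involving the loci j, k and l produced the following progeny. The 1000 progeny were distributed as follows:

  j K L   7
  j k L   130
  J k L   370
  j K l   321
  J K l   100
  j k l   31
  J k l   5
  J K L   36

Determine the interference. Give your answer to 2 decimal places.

0.37

The two most frequent reciprocal classes, j K l and J k L, are the parental types, so the F1 was j K l / J k L.
The two rarest classes, j K L and J k l, are the double crossovers. Comparing them with the parentals, only the l allele has switched, so l is the middle locus and the order is j – l – k.
j–l: (230 + 12)/1000 = 0.2420; l–k: (67 + 12)/1000 = 0.0790.
Expected DCO frequency = 0.2420 × 0.0790 ≈ 0.01912; observed = 12/1000 ≈ 0.01200.
Coefficient of coincidence = 0.01200/0.01912 ≈ 0.63; interference = 1 − 0.63 = 0.37.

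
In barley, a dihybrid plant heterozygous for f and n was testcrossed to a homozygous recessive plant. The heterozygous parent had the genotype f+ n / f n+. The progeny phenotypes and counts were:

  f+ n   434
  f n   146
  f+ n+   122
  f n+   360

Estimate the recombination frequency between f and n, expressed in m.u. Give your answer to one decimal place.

25.2 m.u.

The recombinant classes are f+ n+ and f n: 122 + 146 = 268.
Recombination frequency = 268/1062 = 0.2524 ≈ 25.2%, i.e. 25.2 m.u.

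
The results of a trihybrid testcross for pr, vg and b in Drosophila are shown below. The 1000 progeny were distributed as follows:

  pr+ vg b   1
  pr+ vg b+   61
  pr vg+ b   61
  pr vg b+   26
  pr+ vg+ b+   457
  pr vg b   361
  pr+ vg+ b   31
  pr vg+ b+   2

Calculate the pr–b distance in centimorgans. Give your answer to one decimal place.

6.0 centimorgans

The two most frequent reciprocal classes, pr+ vg+ b+ and pr vg b, are the parental types, so the F1 was pr+ vg+ b+ / pr vg b.
The two rarest classes, pr vg+ b+ and pr+ vg b, are the double crossovers. Comparing them with the parentals, only the pr allele has switched, so pr is the middle locus and the order is vg – pr – b.
Crossovers in the pr–b interval produce the single-crossover classes pr+ vg+ b and pr vg b+ (31 + 26 = 57) plus the double crossovers (3).
RF(pr–b) = (57 + 3) / 1000 = 60/1000 = 0.0600 → 6.0 centimorgans.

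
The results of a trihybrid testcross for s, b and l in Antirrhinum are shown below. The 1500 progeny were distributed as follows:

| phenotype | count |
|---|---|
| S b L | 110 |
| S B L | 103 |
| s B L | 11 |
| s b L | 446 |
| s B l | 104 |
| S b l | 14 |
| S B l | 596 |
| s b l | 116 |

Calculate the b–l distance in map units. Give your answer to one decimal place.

The two most frequent reciprocal classes, s b L and S B l, are the parental types, so the F1 was s b L / S B l.
The two rarest classes, s B L and S b l, are the double crossovers. Comparing them with the parentals, only the b allele has switched, so b is the middle locus and the order is s – b – l.
Crossovers in the b–l interval produce the single-crossover classes s b l and S B L (116 + 103 = 219) plus the double crossovers (25).
RF(b–l) = (219 + 25) / 1500 = 244/1500 = 0.1627 → 16.3 map units.

16.3 map units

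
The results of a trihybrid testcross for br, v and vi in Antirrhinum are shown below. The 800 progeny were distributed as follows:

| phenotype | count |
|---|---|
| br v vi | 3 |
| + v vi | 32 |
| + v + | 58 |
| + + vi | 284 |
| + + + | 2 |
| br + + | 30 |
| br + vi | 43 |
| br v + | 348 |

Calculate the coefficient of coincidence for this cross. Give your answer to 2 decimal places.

0.56

The two most frequent reciprocal classes, + + vi and br v +, are the parental types, so the F1 was + + vi / br v +.
The two rarest classes, + + + and br v vi, are the double crossovers. Comparing them with the parentals, only the vi allele has switched, so vi is the middle locus and the order is br – vi – v.
br–vi: (101 + 5)/800 = 0.1325; vi–v: (62 + 5)/800 = 0.0838.
Expected DCO frequency = 0.1325 × 0.0838 ≈ 0.01110; observed = 5/800 ≈ 0.00625.
Coefficient of coincidence = 0.00625/0.01110 ≈ 0.56.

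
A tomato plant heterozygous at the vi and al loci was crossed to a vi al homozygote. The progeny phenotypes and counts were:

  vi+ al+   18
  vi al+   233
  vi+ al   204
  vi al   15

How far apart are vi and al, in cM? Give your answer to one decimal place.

7.0 cM

The two most frequent classes, vi+ al (204) and vi al+ (233), are the parental types, so the F1 was vi+ al / vi al+.
The recombinant classes are vi+ al+ and vi al: 18 + 15 = 33.
Recombination frequency = 33/470 = 0.0702 ≈ 7.0%, i.e. 7.0 cM.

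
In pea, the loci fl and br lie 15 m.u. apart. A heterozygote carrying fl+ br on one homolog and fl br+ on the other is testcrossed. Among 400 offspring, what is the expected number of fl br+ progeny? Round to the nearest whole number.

A map distance of 15 m.u. corresponds to a recombination frequency of 0.150.
The F1 is fl+ br / fl br+, so fl br+ is a parental gamete class with expected frequency (1 − r)/2 = 0.850/2 = 0.4250.
Expected number = 0.4250 × 400 = 170.00 ≈ 170.

170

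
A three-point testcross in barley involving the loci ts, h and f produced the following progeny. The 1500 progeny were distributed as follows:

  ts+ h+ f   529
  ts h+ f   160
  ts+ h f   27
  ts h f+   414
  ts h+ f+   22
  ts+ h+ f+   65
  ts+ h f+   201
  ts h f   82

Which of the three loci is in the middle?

The two most frequent reciprocal classes, ts h f+ and ts+ h+ f, are the parental types, so the F1 was ts h f+ / ts+ h+ f.
The two rarest classes, ts h+ f+ and ts+ h f, are the double crossovers. Comparing them with the parentals, only the h allele has switched, so h is the middle locus and the order is f – h – ts.

h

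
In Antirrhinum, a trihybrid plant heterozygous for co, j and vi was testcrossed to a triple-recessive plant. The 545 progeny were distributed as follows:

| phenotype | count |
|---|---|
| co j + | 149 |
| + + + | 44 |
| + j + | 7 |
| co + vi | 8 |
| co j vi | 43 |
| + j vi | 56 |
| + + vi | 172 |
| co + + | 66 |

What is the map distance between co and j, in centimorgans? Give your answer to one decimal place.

The two most frequent reciprocal classes, co j + and + + vi, are the parental types, so the F1 was co j + / + + vi.
The two rarest classes, + j + and co + vi, are the double crossovers. Comparing them with the parentals, only the co allele has switched, so co is the middle locus and the order is j – co – vi.
Crossovers in the j–co interval produce the single-crossover classes co + + and + j vi (66 + 56 = 122) plus the double crossovers (15).
RF(j–co) = (122 + 15) / 545 = 137/545 = 0.2514 → 25.1 centimorgans.

25.1 centimorgans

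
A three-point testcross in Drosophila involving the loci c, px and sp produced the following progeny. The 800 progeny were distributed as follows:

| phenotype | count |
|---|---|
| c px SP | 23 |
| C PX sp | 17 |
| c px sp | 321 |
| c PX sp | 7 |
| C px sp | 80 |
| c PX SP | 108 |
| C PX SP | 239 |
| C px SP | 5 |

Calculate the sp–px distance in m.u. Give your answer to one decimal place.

6.5 m.u.

The two most frequent reciprocal classes, C PX SP and c px sp, are the parental types, so the F1 was C PX SP / c px sp.
The two rarest classes, C px SP and c PX sp, are the double crossovers. Comparing them with the parentals, only the px allele has switched, so px is the middle locus and the order is sp – px – c.
Crossovers in the sp–px interval produce the single-crossover classes C PX sp and c px SP (17 + 23 = 40) plus the double crossovers (12).
RF(sp–px) = (40 + 12) / 800 = 52/800 = 0.0650 → 6.5 m.u.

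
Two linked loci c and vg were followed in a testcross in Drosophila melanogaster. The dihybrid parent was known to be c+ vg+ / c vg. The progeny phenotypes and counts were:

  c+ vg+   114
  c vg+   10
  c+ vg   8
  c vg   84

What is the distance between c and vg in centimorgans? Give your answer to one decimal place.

8.3 centimorgans

The recombinant classes are c+ vg and c vg+: 8 + 10 = 18.
Recombination frequency = 18/216 = 0.0833 ≈ 8.3%, i.e. 8.3 centimorgans.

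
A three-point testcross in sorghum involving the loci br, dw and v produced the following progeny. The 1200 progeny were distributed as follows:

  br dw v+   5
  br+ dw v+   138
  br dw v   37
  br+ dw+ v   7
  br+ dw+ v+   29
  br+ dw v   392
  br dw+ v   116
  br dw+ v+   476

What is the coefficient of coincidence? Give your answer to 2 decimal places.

0.69

The two most frequent reciprocal classes, br dw+ v+ and br+ dw v, are the parental types, so the F1 was br dw+ v+ / br+ dw v.
The two rarest classes, br dw v+ and br+ dw+ v, are the double crossovers. Comparing them with the parentals, only the dw allele has switched, so dw is the middle locus and the order is v – dw – br.
v–dw: (254 + 12)/1200 = 0.2217; dw–br: (66 + 12)/1200 = 0.0650.
Expected DCO frequency = 0.2217 × 0.0650 ≈ 0.01441; observed = 12/1200 ≈ 0.01000.
Coefficient of coincidence = 0.01000/0.01441 ≈ 0.69.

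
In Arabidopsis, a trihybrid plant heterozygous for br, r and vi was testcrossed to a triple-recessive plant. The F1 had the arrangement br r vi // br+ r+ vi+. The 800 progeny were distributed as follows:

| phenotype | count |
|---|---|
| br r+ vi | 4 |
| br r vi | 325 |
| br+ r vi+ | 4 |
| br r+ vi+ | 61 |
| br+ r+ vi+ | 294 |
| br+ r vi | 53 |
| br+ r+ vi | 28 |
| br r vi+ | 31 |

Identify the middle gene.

The two rarest classes, br r+ vi and br+ r vi+, are the double crossovers. Comparing them with the parentals, only the r allele has switched, so r is the middle locus and the order is vi – r – br.

r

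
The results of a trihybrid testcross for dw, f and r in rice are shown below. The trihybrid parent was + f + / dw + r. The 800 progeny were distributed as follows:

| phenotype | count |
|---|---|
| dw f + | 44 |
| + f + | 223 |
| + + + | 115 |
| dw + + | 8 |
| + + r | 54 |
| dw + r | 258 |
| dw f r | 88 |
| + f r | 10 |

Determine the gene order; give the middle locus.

The two rarest classes, + f r and dw + +, are the double crossovers. Comparing them with the parentals, only the r allele has switched, so r is the middle locus and the order is f – r – dw.

r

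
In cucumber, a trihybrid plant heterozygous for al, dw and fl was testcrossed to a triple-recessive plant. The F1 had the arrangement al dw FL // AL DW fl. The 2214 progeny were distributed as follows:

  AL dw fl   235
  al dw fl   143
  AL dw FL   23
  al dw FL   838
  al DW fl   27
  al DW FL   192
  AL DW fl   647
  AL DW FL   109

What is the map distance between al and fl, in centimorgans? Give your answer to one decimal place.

13.6 centimorgans

The two rarest classes, AL dw FL and al DW fl, are the double crossovers. Comparing them with the parentals, only the al allele has switched, so al is the middle locus and the order is dw – al – fl.
Crossovers in the al–fl interval produce the single-crossover classes al dw fl and AL DW FL (143 + 109 = 252) plus the double crossovers (50).
RF(al–fl) = (252 + 50) / 2214 = 302/2214 = 0.1364 → 13.6 centimorgans.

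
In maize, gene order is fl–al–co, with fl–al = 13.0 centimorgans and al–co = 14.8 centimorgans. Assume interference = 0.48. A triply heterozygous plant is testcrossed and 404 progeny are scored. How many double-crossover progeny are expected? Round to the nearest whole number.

4

Map distances give recombination frequencies of 0.130 and 0.148 for the two intervals.
With interference 0.48 (so coincidence = 0.52), expected double-crossover frequency = 0.130 × 0.148 × 0.52 = 0.01000.
Expected number = 0.01000 × 404 = 4.04 ≈ 4.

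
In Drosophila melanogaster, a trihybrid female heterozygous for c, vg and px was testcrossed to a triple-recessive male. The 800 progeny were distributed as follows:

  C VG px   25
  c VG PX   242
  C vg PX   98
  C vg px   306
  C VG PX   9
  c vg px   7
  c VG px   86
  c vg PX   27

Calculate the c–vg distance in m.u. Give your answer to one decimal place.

The two most frequent reciprocal classes, c VG PX and C vg px, are the parental types, so the F1 was c VG PX / C vg px.
The two rarest classes, C VG PX and c vg px, are the double crossovers. Comparing them with the parentals, only the c allele has switched, so c is the middle locus and the order is px – c – vg.
Crossovers in the c–vg interval produce the single-crossover classes c vg PX and C VG px (27 + 25 = 52) plus the double crossovers (16).
RF(c–vg) = (52 + 16) / 800 = 68/800 = 0.0850 → 8.5 m.u.

8.5 m.u.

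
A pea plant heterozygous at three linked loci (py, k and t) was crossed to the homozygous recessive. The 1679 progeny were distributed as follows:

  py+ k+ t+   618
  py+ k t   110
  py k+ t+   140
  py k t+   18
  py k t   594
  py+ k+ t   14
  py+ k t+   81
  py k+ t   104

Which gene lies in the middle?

t

The two most frequent reciprocal classes, py k t and py+ k+ t+, are the parental types, so the F1 was py k t / py+ k+ t+.
The two rarest classes, py k t+ and py+ k+ t, are the double crossovers. Comparing them with the parentals, only the t allele has switched, so t is the middle locus and the order is py – t – k.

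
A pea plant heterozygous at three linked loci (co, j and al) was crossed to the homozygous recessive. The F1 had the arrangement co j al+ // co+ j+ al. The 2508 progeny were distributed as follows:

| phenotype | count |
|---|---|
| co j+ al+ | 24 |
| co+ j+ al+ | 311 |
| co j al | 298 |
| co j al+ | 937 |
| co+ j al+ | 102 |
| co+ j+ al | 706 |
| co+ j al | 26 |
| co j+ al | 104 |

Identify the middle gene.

j

The two rarest classes, co j+ al+ and co+ j al, are the double crossovers. Comparing them with the parentals, only the j allele has switched, so j is the middle locus and the order is co – j – al.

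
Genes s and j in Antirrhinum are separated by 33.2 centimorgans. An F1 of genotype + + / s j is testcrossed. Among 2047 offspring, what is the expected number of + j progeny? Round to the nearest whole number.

340

A map distance of 33.2 centimorgans corresponds to a recombination frequency of 0.332.
The F1 is + + / s j, so + j is a recombinant gamete class with expected frequency r/2 = 0.332/2 = 0.1660.
Expected number = 0.1660 × 2047 = 339.80 ≈ 340.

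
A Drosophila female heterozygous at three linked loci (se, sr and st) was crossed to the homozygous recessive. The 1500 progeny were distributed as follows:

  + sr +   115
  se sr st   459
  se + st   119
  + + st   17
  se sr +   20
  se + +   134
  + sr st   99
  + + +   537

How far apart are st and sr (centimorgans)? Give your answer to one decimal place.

18.1 centimorgans

The two most frequent reciprocal classes, se sr st and + + +, are the parental types, so the F1 was se sr st / + + +.
The two rarest classes, se sr + and + + st, are the double crossovers. Comparing them with the parentals, only the st allele has switched, so st is the middle locus and the order is sr – st – se.
Crossovers in the sr–st interval produce the single-crossover classes se + st and + sr + (119 + 115 = 234) plus the double crossovers (37).
RF(sr–st) = (234 + 37) / 1500 = 271/1500 = 0.1807 → 18.1 centimorgans.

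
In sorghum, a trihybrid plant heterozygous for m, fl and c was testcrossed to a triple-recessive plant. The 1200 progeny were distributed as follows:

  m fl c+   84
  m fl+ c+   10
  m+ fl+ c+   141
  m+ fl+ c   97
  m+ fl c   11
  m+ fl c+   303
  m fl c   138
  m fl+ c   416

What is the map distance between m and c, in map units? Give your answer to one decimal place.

16.8 map units

The two most frequent reciprocal classes, m fl+ c and m+ fl c+, are the parental types, so the F1 was m fl+ c / m+ fl c+.
The two rarest classes, m fl+ c+ and m+ fl c, are the double crossovers. Comparing them with the parentals, only the c allele has switched, so c is the middle locus and the order is m – c – fl.
Crossovers in the m–c interval produce the single-crossover classes m+ fl+ c and m fl c+ (97 + 84 = 181) plus the double crossovers (21).
RF(m–c) = (181 + 21) / 1200 = 202/1200 = 0.1683 → 16.8 map units.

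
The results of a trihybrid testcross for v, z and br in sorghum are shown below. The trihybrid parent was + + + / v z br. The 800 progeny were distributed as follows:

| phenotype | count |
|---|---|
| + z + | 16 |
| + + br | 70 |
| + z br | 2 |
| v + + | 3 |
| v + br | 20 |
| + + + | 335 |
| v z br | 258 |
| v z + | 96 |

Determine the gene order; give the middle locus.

v

The two rarest classes, v + + and + z br, are the double crossovers. Comparing them with the parentals, only the v allele has switched, so v is the middle locus and the order is z – v – br.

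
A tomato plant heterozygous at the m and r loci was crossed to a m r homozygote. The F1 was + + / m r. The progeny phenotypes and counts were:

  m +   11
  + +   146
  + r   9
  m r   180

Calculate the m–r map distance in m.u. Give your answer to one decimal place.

5.8 m.u.

The recombinant classes are + r and m +: 9 + 11 = 20.
Recombination frequency = 20/346 = 0.0578 ≈ 5.8%, i.e. 5.8 m.u.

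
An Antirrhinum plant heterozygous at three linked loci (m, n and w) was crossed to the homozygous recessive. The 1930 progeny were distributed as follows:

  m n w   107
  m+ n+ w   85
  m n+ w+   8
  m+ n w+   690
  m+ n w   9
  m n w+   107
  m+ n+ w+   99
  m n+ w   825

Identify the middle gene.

The two most frequent reciprocal classes, m n+ w and m+ n w+, are the parental types, so the F1 was m n+ w / m+ n w+.
The two rarest classes, m n+ w+ and m+ n w, are the double crossovers. Comparing them with the parentals, only the w allele has switched, so w is the middle locus and the order is m – w – n.

w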